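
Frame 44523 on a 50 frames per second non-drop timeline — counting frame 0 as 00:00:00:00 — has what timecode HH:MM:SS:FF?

00:14:50:23

44523 ÷ 50 = 890 full seconds, remainder 23 frames.
890 s = 0 h 14 min 50 s.
Timecode: 00:14:50:23.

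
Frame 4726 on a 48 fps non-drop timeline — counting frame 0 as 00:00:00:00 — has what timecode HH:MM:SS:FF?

4726 ÷ 48 = 98 full seconds, remainder 22 frames.
98 s = 0 h 1 min 38 s.
Timecode: 00:01:38:22.

00:01:38:22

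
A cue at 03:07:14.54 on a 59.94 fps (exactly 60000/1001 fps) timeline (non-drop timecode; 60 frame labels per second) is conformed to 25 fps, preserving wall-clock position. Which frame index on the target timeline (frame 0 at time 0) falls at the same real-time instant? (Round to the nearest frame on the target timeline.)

frame 281153

Source frame index: (3×3600 + 7×60 + 14) × 60 + 54 = 674094.
Real time: 674094 / (60000/1001) = 112461349/10000 s.
Target frame: (112461349/10000) × (25) = 112461349/400 ≈ 281153.372 → 281153.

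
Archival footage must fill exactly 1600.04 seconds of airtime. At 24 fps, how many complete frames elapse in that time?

Frames = 1600.04 × 24 = 960024/25 ≈ 38400.9600.
Complete frames: 38400.

38400 frames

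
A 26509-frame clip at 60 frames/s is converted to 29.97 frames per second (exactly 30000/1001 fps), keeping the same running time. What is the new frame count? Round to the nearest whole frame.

13241 frames

Frames at target rate = 26509 × (30000/1001) / (60) = 1893500/143 ≈ 13241.259.
Nearest whole frame: 13241.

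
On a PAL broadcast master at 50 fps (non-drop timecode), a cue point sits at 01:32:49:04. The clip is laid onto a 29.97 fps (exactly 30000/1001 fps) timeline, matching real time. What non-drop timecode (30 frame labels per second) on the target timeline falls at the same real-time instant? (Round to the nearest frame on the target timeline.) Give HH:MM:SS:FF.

01:32:43:15

Source frame index: (1×3600 + 32×60 + 49) × 50 + 4 = 278454.
Real time: 278454 / (50) = 139227/25 s.
Target frame: (139227/25) × (30000/1001) = 15188400/91 ≈ 166905.495 → 166905.
At 30 labels/s: frame 166905 → 01:32:43:15.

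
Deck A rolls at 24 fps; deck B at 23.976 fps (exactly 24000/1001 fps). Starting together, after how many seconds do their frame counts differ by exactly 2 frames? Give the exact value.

1001/12 seconds

The gap grows by |24000/1001 − 24| = 24/1001 frames per second.
Time for a 2-frame gap: 2 ÷ (24/1001) = 1001/12 s.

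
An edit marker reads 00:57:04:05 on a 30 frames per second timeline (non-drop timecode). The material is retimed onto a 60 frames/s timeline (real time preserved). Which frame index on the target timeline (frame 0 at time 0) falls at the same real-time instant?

Source frame index: (0×3600 + 57×60 + 4) × 30 + 5 = 102725.
Real time: 102725 / (30) = 20545/6 s.
Target frame: (20545/6) × (60) = 205450.

frame 205450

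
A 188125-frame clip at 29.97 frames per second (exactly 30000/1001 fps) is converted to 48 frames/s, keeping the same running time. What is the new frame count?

Target frames = source frames × (target rate / source rate) = 188125 × (48)/(30000/1001) = 188125 × 1001/625 = 301301.

301301 frames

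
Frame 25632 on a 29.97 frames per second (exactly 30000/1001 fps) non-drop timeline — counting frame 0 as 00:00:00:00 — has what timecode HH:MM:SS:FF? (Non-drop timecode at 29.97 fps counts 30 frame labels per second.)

25632 ÷ 30 = 854 full seconds, remainder 12 frames.
854 s = 0 h 14 min 14 s.
Timecode: 00:14:14:12.

00:14:14:12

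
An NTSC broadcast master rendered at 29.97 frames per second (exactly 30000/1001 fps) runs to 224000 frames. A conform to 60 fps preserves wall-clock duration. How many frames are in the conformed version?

Target frames = source frames × (target rate / source rate) = 224000 × (60)/(30000/1001) = 224000 × 1001/500 = 448448.

448448 frames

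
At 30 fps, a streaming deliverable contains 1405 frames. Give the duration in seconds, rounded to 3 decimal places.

46.833 seconds

Running time = 1405 × 1/30 = 281/6 s ≈ 46.833 s.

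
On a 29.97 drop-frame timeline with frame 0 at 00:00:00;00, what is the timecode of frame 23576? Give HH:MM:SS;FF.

Ten DF minutes hold 17982 frames, so frame 23576 lies in block 1 (frames 17982–35963) with 5594 frames into that block.
The block's first minute is 1800 frames and the rest 1798 each; 5594 frames reaches minute 3, so 1 × 18 + 3 × 2 = 24 labels have been skipped so far.
Adding those back, label number 23576 + 24 = 23600 at 30 labels/s is 786 s + 20 f = 0 h 13 min 6 s frame 20, i.e. 00:13:06;20.

00:13:06;20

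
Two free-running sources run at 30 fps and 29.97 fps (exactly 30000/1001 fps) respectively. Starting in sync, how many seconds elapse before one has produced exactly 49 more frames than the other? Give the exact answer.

49049/30 seconds

The gap grows by |30000/1001 − 30| = 30/1001 frames per second.
Time for a 49-frame gap: 49 ÷ (30/1001) = 49049/30 s.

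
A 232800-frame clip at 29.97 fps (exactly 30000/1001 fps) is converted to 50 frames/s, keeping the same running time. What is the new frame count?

388388 frames

Target frames = source frames × (target rate / source rate) = 232800 × (50)/(30000/1001) = 232800 × 1001/600 = 388388.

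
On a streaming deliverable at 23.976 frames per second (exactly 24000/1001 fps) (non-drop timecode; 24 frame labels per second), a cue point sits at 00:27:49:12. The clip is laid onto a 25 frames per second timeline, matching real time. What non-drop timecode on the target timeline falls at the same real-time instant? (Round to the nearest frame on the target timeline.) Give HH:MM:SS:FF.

00:27:51:04

Source frame index: (0×3600 + 27×60 + 49) × 24 + 12 = 40068.
Real time: 40068 / (24000/1001) = 3342339/2000 s.
Target frame: (3342339/2000) × (25) = 3342339/80 ≈ 41779.238 → 41779.
At 25 labels/s: frame 41779 → 00:27:51:04.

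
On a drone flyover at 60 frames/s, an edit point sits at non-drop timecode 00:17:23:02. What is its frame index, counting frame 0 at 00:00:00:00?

frame 62582

Total seconds to the label: (0 × 3600 + 17 × 60 + 23) = 1043.
Frame index = 1043 × 60 + 2 = 62582.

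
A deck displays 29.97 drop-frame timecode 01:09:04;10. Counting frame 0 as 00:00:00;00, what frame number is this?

124204

Complete 10-minute blocks: 6, each 17982 frames → 107892.
Remaining 9 whole minutes in the current block: 1800 + 8 × 1798 = 16184 frames.
Within the current minute: 4 × 30 + 10 − 2 = 128 (labels ;00/;01 skipped at this minute). Total = 107892 + 16184 + 128 = 124204.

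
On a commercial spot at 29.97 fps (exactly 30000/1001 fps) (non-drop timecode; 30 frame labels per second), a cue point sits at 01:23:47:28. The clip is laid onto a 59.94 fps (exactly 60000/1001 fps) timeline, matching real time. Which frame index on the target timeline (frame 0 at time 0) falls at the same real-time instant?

Source frame index: (1×3600 + 23×60 + 47) × 30 + 28 = 150838.
Real time: 150838 / (30000/1001) = 75494419/15000 s.
Target frame: (75494419/15000) × (60000/1001) = 301676.

frame 301676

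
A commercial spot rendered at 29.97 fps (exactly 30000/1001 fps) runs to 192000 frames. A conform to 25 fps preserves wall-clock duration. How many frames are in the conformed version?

Target frames = source frames × (target rate / source rate) = 192000 × (25)/(30000/1001) = 192000 × 1001/1200 = 160160.

160160 frames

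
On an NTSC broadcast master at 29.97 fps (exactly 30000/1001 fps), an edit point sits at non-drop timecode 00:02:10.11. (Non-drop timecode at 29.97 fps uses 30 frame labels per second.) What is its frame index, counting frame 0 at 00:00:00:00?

3911

Total seconds to the label: (0 × 3600 + 2 × 60 + 10) = 130.
Frame index = 130 × 30 + 11 = 3911.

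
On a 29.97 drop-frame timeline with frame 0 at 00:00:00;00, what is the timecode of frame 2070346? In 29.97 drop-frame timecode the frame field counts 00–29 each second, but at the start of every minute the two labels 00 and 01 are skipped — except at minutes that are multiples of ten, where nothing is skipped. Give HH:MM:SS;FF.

19:11:20;18

Each 10-minute DF block holds 10 × 60 × 30 − 9 × 2 = 17982 frames. 2070346 ÷ 17982 → 115 full blocks, remainder 2416.
Within the partial block the first minute is 1800 frames and each further minute 1798, so 1 further minute boundary passed. Total skipped labels = 18 × 115 + 2 × 1 = 2072.
Non-drop label index = 2070346 + 2072 = 2072418; at 30 labels/s that is 19:11:20:18, i.e. DF 19:11:20;18.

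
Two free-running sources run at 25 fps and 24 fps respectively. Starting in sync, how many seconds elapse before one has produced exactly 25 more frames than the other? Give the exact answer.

25 seconds

The gap grows by |24 − 25| = 1 frame per second.
Time for a 25-frame gap: 25 ÷ (1) = 25 s.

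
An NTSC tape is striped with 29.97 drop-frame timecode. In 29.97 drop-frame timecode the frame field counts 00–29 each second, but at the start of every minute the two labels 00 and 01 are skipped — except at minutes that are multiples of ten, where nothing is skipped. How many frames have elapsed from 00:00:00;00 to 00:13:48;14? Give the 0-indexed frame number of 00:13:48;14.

24830

Complete 10-minute blocks: 1, each 17982 frames → 17982.
Remaining 3 whole minutes in the current block: 1800 + 2 × 1798 = 5396 frames.
Within the current minute: 48 × 30 + 14 − 2 = 1452 (labels ;00/;01 skipped at this minute). Total = 17982 + 5396 + 1452 = 24830.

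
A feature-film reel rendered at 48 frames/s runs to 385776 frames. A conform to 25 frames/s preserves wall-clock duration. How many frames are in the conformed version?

Target frames = source frames × (target rate / source rate) = 385776 × (25)/(48) = 385776 × 25/48 = 200925.

200925 frames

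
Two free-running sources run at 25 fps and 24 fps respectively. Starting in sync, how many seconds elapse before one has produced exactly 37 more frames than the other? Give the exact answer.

The gap grows by |24 − 25| = 1 frame per second.
Time for a 37-frame gap: 37 ÷ (1) = 37 s.

37 seconds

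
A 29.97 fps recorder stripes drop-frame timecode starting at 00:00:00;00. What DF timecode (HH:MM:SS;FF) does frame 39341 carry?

Each 10-minute DF block holds 10 × 60 × 30 − 9 × 2 = 17982 frames. 39341 ÷ 17982 → 2 full blocks, remainder 3377.
Within the partial block the first minute is 1800 frames and each further minute 1798, so 1 further minute boundary passed. Total skipped labels = 18 × 2 + 2 × 1 = 38.
Non-drop label index = 39341 + 38 = 39379; at 30 labels/s that is 00:21:52:19, i.e. DF 00:21:52;19.

00:21:52;19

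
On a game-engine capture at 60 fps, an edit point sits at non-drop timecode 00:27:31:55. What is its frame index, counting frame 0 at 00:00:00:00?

Total seconds to the label: (0 × 3600 + 27 × 60 + 31) = 1651.
Frame index = 1651 × 60 + 55 = 99115.

frame 99115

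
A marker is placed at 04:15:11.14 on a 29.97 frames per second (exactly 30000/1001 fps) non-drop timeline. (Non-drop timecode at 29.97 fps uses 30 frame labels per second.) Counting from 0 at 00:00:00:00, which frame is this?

Total seconds to the label: (4 × 3600 + 15 × 60 + 11) = 15311.
Frame index = 15311 × 30 + 14 = 459344.

459344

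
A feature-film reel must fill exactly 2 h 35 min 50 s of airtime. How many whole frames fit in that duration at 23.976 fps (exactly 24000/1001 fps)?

224175 frames

2 h 35 min 50 s = 9350 s.
Frames = 9350 × 24000/1001 = 20400000/91 ≈ 224175.8242.
Complete frames: 224175.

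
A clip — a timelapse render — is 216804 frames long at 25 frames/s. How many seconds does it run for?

Running time = 216804 / (25) = 8672.16 s.

8672.16 seconds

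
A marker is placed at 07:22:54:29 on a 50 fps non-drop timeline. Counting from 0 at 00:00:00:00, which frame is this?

1328729

Total seconds to the label: (7 × 3600 + 22 × 60 + 54) = 26574.
Frame index = 26574 × 50 + 29 = 1328729.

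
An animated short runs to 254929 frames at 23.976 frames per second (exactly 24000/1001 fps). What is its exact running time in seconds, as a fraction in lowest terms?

255183929/24000 seconds

Running time = 254929 ÷ (24000/1001) = 254929 × 1001/24000 = 255183929/24000 s.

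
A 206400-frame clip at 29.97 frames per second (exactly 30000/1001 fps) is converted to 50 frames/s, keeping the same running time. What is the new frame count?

344344 frames

Target frames = source frames × (target rate / source rate) = 206400 × (50)/(30000/1001) = 206400 × 1001/600 = 344344.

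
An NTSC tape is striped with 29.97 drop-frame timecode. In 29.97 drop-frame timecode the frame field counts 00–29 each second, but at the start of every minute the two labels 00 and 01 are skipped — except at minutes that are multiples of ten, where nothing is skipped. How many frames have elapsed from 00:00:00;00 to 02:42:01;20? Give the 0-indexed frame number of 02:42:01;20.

As if non-drop at 30 labels/s: (2 × 3600 + 42 × 60 + 1) × 30 + 20 = 291650.
Minute boundaries passed: 162; those not divisible by 10: 162 − 16 = 146; dropped labels = 2 × 146 = 292.
Actual frame index = 291650 − 292 = 291358.

291358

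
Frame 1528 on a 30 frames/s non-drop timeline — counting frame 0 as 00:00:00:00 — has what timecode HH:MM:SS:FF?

00:00:50:28

1528 ÷ 30 = 50 full seconds, remainder 28 frames.
50 s = 0 h 0 min 50 s.
Timecode: 00:00:50:28.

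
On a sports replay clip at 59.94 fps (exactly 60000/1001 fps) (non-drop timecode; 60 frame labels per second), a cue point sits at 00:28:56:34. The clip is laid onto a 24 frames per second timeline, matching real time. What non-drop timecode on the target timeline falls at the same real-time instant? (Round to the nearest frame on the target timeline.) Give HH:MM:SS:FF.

Source frame index: (0×3600 + 28×60 + 56) × 60 + 34 = 104194.
Real time: 104194 / (60000/1001) = 52149097/30000 s.
Target frame: (52149097/30000) × (24) = 52149097/1250 ≈ 41719.278 → 41719.
At 24 labels/s: frame 41719 → 00:28:58:07.

00:28:58:07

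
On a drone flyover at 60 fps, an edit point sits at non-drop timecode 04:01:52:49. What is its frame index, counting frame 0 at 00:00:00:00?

870769

Total seconds to the label: (4 × 3600 + 1 × 60 + 52) = 14512.
Frame index = 14512 × 60 + 49 = 870769.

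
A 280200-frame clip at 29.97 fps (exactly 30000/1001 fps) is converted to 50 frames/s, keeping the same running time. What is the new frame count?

467467 frames

Target frames = source frames × (target rate / source rate) = 280200 × (50)/(30000/1001) = 280200 × 1001/600 = 467467.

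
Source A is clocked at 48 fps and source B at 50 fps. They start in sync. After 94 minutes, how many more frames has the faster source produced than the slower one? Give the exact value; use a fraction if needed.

11280 frames

94 min = 5640 s.
A emits 48 × 5640 = 270720 frames; B emits 50 × 5640 = 282000.
Difference = 11280 frames; B is ahead of A.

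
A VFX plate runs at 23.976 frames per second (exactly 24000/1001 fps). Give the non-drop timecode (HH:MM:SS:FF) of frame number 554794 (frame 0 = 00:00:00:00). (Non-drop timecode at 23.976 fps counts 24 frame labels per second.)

06:25:16:10

554794 ÷ 24 = 23116 full seconds, remainder 10 frames.
23116 s = 6 h 25 min 16 s.
Timecode: 06:25:16:10.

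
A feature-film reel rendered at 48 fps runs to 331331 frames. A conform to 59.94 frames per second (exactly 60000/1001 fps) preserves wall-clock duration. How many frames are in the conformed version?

413750 frames

Target frames = source frames × (target rate / source rate) = 331331 × (60000/1001)/(48) = 331331 × 1250/1001 = 413750.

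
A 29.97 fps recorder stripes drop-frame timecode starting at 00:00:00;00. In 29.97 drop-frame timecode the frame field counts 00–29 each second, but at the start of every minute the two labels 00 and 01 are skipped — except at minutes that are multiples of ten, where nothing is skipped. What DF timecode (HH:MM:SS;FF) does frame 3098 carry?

Each 10-minute DF block holds 10 × 60 × 30 − 9 × 2 = 17982 frames. 3098 ÷ 17982 → 0 full blocks, remainder 3098.
Within the partial block the first minute is 1800 frames and each further minute 1798, so 1 further minute boundary passed. Total skipped labels = 18 × 0 + 2 × 1 = 2.
Non-drop label index = 3098 + 2 = 3100; at 30 labels/s that is 00:01:43:10, i.e. DF 00:01:43;10.

00:01:43;10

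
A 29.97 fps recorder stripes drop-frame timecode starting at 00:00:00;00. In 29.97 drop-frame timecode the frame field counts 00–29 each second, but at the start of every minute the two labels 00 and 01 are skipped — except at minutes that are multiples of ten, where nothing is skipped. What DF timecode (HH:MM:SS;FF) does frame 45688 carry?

00:25:24;14

Ten DF minutes hold 17982 frames, so frame 45688 lies in block 2 (frames 35964–53945) with 9724 frames into that block.
The block's first minute is 1800 frames and the rest 1798 each; 9724 frames reaches minute 5, so 2 × 18 + 5 × 2 = 46 labels have been skipped so far.
Adding those back, label number 45688 + 46 = 45734 at 30 labels/s is 1524 s + 14 f = 0 h 25 min 24 s frame 14, i.e. 00:25:24;14.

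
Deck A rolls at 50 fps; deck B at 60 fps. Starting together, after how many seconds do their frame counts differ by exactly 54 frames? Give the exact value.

The gap grows by |60 − 50| = 10 frames per second.
Time for a 54-frame gap: 54 ÷ (10) = 5.4 s.

5.4 seconds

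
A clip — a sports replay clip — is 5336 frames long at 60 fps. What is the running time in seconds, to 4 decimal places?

Running time = 5336 × 1/60 = 1334/15 s ≈ 88.9333 s.

88.9333 seconds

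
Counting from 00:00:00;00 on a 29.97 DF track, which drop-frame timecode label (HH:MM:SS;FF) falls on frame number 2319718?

Ten DF minutes hold 17982 frames, so frame 2319718 lies in block 129 (frames 2319678–2337659) with 40 frames into that block.
The block's first minute is 1800 frames and the rest 1798 each; 40 frames reaches minute 0, so 129 × 18 + 0 × 2 = 2322 labels have been skipped so far.
Adding those back, label number 2319718 + 2322 = 2322040 at 30 labels/s is 77401 s + 10 f = 21 h 30 min 1 s frame 10, i.e. 21:30:01;10.

21:30:01;10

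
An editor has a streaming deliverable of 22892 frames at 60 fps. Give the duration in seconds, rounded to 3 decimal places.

Running time = 22892 × 1/60 = 5723/15 s ≈ 381.533 s.

381.533 seconds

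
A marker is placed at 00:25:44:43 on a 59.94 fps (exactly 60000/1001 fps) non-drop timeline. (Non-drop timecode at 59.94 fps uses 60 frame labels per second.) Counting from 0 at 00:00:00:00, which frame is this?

frame 92683

Total seconds to the label: (0 × 3600 + 25 × 60 + 44) = 1544.
Frame index = 1544 × 60 + 43 = 92683.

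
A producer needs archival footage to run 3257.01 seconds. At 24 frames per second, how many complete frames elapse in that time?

78168 frames

Frames = 3257.01 × 24 = 1954206/25 ≈ 78168.2400.
Complete frames: 78168.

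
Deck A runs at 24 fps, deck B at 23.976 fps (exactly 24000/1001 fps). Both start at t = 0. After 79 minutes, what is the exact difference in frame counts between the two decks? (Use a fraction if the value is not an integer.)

113760/1001 frames

79 min = 4740 s.
A emits 24 × 4740 = 113760 frames; B emits 24000/1001 × 4740 = 113760000/1001.
Difference = 113760/1001 frames (≈ 113.6464); B is behind A.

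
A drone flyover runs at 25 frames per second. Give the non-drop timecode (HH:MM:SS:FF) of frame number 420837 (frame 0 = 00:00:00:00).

420837 ÷ 25 = 16833 full seconds, remainder 12 frames.
16833 s = 4 h 40 min 33 s.
Timecode: 04:40:33:12.

04:40:33:12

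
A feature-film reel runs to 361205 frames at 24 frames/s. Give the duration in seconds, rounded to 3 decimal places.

15050.208 seconds

Running time = 361205 × 1/24 = 361205/24 s ≈ 15050.208 s.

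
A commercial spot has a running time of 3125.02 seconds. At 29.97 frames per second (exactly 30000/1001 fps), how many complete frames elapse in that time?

93656 frames

Frames = 3125.02 × 30000/1001 = 93750600/1001 ≈ 93656.9431.
Complete frames: 93656.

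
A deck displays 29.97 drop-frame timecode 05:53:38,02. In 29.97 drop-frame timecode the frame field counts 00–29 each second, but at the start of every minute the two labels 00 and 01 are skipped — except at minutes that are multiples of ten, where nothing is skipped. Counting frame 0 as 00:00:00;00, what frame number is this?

635906

Complete 10-minute blocks: 35, each 17982 frames → 629370.
Remaining 3 whole minutes in the current block: 1800 + 2 × 1798 = 5396 frames.
Within the current minute: 38 × 30 + 2 − 2 = 1140 (labels ;00/;01 skipped at this minute). Total = 629370 + 5396 + 1140 = 635906.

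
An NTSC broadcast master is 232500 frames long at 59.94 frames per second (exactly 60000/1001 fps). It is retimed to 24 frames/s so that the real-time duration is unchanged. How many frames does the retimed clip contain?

93093 frames

Target frames = source frames × (target rate / source rate) = 232500 × (24)/(60000/1001) = 232500 × 1001/2500 = 93093.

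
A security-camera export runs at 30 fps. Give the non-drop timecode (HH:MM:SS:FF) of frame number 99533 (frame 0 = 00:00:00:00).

00:55:17:23

99533 ÷ 30 = 3317 full seconds, remainder 23 frames.
3317 s = 0 h 55 min 17 s.
Timecode: 00:55:17:23.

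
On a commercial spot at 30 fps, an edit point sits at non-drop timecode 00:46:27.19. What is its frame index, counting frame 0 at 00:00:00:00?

Total seconds to the label: (0 × 3600 + 46 × 60 + 27) = 2787.
Frame index = 2787 × 30 + 19 = 83629.

83629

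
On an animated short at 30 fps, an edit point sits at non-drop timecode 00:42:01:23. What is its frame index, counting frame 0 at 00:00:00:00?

Total seconds to the label: (0 × 3600 + 42 × 60 + 1) = 2521.
Frame index = 2521 × 30 + 23 = 75653.

frame 75653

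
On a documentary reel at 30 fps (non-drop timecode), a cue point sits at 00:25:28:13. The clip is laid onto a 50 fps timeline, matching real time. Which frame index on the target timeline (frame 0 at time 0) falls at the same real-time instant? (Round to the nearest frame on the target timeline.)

Source frame index: (0×3600 + 25×60 + 28) × 30 + 13 = 45853.
Real time: 45853 / (30) = 45853/30 s.
Target frame: (45853/30) × (50) = 229265/3 ≈ 76421.667 → 76422.

frame 76422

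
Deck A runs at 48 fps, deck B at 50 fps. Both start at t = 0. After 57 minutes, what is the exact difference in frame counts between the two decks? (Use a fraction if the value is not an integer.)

57 min = 3420 s.
A emits 48 × 3420 = 164160 frames; B emits 50 × 3420 = 171000.
Difference = 6840 frames; B is ahead of A.

6840 frames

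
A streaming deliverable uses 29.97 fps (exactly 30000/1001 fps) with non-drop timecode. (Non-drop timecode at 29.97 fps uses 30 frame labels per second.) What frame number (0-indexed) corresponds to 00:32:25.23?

Total seconds to the label: (0 × 3600 + 32 × 60 + 25) = 1945.
Frame index = 1945 × 30 + 23 = 58373.

frame 58373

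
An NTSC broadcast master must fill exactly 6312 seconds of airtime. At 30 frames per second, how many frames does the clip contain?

189360 frames

Frames = 6312 × 30 = 189360.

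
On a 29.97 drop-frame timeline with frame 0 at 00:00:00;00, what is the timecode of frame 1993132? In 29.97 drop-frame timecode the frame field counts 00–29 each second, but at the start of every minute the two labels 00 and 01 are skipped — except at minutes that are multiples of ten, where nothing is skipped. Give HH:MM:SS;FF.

Each 10-minute DF block holds 10 × 60 × 30 − 9 × 2 = 17982 frames. 1993132 ÷ 17982 → 110 full blocks, remainder 15112.
Within the partial block the first minute is 1800 frames and each further minute 1798, so 8 further minute boundaries passed. Total skipped labels = 18 × 110 + 2 × 8 = 1996.
Non-drop label index = 1993132 + 1996 = 1995128; at 30 labels/s that is 18:28:24:08, i.e. DF 18:28:24;08.

18:28:24;08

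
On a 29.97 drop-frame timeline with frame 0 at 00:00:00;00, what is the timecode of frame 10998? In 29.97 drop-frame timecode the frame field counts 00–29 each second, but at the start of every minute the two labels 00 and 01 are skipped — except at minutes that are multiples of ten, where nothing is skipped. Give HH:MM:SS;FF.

Each 10-minute DF block holds 10 × 60 × 30 − 9 × 2 = 17982 frames. 10998 ÷ 17982 → 0 full blocks, remainder 10998.
Within the partial block the first minute is 1800 frames and each further minute 1798, so 6 further minute boundaries passed. Total skipped labels = 18 × 0 + 2 × 6 = 12.
Non-drop label index = 10998 + 12 = 11010; at 30 labels/s that is 00:06:07:00, i.e. DF 00:06:07;00.

00:06:07;00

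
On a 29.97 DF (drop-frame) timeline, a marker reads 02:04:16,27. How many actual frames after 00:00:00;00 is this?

223483

Complete 10-minute blocks: 12, each 17982 frames → 215784.
Remaining 4 whole minutes in the current block: 1800 + 3 × 1798 = 7194 frames.
Within the current minute: 16 × 30 + 27 − 2 = 505 (labels ;00/;01 skipped at this minute). Total = 215784 + 7194 + 505 = 223483.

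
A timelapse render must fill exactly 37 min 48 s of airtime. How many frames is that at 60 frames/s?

37 min 48 s = 2268 s.
Frames = 2268 × 60 = 136080.

136080 frames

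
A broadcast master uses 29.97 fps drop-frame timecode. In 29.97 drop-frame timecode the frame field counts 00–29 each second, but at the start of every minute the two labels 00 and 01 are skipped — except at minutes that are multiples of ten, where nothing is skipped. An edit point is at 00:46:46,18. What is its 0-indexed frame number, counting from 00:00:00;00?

84114

Complete 10-minute blocks: 4, each 17982 frames → 71928.
Remaining 6 whole minutes in the current block: 1800 + 5 × 1798 = 10790 frames.
Within the current minute: 46 × 30 + 18 − 2 = 1396 (labels ;00/;01 skipped at this minute). Total = 71928 + 10790 + 1396 = 84114.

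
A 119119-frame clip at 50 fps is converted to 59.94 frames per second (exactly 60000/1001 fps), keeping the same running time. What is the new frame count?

Target frames = source frames × (target rate / source rate) = 119119 × (60000/1001)/(50) = 119119 × 1200/1001 = 142800.

142800 frames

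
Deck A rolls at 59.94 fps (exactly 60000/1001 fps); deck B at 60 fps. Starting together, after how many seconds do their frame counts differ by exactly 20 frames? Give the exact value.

The gap grows by |60 − 60000/1001| = 60/1001 frames per second.
Time for a 20-frame gap: 20 ÷ (60/1001) = 1001/3 s.

1001/3 seconds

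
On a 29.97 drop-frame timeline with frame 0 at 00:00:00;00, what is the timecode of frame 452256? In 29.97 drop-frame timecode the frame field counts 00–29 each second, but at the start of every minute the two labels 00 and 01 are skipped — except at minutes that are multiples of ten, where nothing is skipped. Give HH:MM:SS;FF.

Each 10-minute DF block holds 10 × 60 × 30 − 9 × 2 = 17982 frames. 452256 ÷ 17982 → 25 full blocks, remainder 2706.
Within the partial block the first minute is 1800 frames and each further minute 1798, so 1 further minute boundary passed. Total skipped labels = 18 × 25 + 2 × 1 = 452.
Non-drop label index = 452256 + 452 = 452708; at 30 labels/s that is 04:11:30:08, i.e. DF 04:11:30;08.

04:11:30;08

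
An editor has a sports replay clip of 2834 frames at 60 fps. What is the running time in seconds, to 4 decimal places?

47.2333 seconds

Running time = 2834 × 1/60 = 1417/30 s ≈ 47.2333 s.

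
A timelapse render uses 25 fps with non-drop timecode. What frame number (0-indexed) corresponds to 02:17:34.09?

Total seconds to the label: (2 × 3600 + 17 × 60 + 34) = 8254.
Frame index = 8254 × 25 + 9 = 206359.

206359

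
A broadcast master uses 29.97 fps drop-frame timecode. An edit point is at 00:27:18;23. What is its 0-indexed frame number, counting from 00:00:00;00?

Complete 10-minute blocks: 2, each 17982 frames → 35964.
Remaining 7 whole minutes in the current block: 1800 + 6 × 1798 = 12588 frames.
Within the current minute: 18 × 30 + 23 − 2 = 561 (labels ;00/;01 skipped at this minute). Total = 35964 + 12588 + 561 = 49113.

49113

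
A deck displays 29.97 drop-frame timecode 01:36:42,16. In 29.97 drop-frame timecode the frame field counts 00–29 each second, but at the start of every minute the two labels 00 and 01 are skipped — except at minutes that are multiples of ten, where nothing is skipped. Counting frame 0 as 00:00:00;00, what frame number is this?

Complete 10-minute blocks: 9, each 17982 frames → 161838.
Remaining 6 whole minutes in the current block: 1800 + 5 × 1798 = 10790 frames.
Within the current minute: 42 × 30 + 16 − 2 = 1274 (labels ;00/;01 skipped at this minute). Total = 161838 + 10790 + 1274 = 173902.

173902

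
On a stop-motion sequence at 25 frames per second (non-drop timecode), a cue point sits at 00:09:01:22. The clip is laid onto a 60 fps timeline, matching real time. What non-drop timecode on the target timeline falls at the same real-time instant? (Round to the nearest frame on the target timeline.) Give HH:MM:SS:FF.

Source frame index: (0×3600 + 9×60 + 1) × 25 + 22 = 13547.
Real time: 13547 / (25) = 13547/25 s.
Target frame: (13547/25) × (60) = 162564/5 ≈ 32512.800 → 32513.
At 60 labels/s: frame 32513 → 00:09:01:53.

00:09:01:53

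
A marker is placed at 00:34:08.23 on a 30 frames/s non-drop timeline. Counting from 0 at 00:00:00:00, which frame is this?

frame 61463

Total seconds to the label: (0 × 3600 + 34 × 60 + 8) = 2048.
Frame index = 2048 × 30 + 23 = 61463.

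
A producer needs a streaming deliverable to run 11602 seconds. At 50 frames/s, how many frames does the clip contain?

Frames = 11602 × 50 = 580100.

580100 frames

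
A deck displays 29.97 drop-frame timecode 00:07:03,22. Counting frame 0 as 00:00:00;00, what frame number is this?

12698

As if non-drop at 30 labels/s: (0 × 3600 + 7 × 60 + 3) × 30 + 22 = 12712.
Minute boundaries passed: 7; those not divisible by 10: 7 − 0 = 7; dropped labels = 2 × 7 = 14.
Actual frame index = 12712 − 14 = 12698.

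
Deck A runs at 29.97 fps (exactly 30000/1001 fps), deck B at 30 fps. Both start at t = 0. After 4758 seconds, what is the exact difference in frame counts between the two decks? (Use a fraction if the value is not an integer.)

A emits 30000/1001 × 4758 = 10980000/77 frames; B emits 30 × 4758 = 142740.
Difference = 10980/77 frames (≈ 142.5974); B is ahead of A.

10980/77 frames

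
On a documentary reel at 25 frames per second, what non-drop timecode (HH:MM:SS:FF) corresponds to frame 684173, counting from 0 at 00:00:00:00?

684173 ÷ 25 = 27366 full seconds, remainder 23 frames.
27366 s = 7 h 36 min 6 s.
Timecode: 07:36:06:23.

07:36:06:23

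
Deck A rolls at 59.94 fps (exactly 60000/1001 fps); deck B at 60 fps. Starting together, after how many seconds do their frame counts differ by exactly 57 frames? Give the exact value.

The gap grows by |60 − 60000/1001| = 60/1001 frames per second.
Time for a 57-frame gap: 57 ÷ (60/1001) = 950.95 s.

950.95 seconds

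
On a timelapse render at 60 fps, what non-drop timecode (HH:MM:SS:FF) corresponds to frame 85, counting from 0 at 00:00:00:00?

00:00:01:25

85 ÷ 60 = 1 full seconds, remainder 25 frames.
1 s = 0 h 0 min 1 s.
Timecode: 00:00:01:25.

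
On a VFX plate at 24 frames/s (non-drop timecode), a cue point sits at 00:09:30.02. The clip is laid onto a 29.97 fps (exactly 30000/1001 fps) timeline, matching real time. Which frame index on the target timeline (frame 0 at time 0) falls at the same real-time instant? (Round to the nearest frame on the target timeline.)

frame 17085

Source frame index: (0×3600 + 9×60 + 30) × 24 + 2 = 13682.
Real time: 13682 / (24) = 6841/12 s.
Target frame: (6841/12) × (30000/1001) = 17102500/1001 ≈ 17085.415 → 17085.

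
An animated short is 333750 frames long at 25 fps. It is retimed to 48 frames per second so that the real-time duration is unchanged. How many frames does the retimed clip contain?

Target frames = source frames × (target rate / source rate) = 333750 × (48)/(25) = 333750 × 48/25 = 640800.

640800 frames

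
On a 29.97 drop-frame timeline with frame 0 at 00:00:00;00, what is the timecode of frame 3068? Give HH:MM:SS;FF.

Each 10-minute DF block holds 10 × 60 × 30 − 9 × 2 = 17982 frames. 3068 ÷ 17982 → 0 full blocks, remainder 3068.
Within the partial block the first minute is 1800 frames and each further minute 1798, so 1 further minute boundary passed. Total skipped labels = 18 × 0 + 2 × 1 = 2.
Non-drop label index = 3068 + 2 = 3070; at 30 labels/s that is 00:01:42:10, i.e. DF 00:01:42;10.

00:01:42;10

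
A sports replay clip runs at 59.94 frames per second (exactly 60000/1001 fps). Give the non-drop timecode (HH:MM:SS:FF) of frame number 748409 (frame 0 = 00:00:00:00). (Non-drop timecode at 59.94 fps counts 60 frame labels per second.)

748409 ÷ 60 = 12473 full seconds, remainder 29 frames.
12473 s = 3 h 27 min 53 s.
Timecode: 03:27:53:29.

03:27:53:29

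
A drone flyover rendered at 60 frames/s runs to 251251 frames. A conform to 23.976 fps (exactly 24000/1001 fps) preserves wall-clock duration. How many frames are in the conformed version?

Target frames = source frames × (target rate / source rate) = 251251 × (24000/1001)/(60) = 251251 × 400/1001 = 100400.

100400 frames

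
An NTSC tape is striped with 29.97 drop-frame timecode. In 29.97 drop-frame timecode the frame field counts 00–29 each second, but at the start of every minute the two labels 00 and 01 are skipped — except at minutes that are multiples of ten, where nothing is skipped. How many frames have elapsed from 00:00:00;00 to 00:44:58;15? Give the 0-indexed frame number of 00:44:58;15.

Complete 10-minute blocks: 4, each 17982 frames → 71928.
Remaining 4 whole minutes in the current block: 1800 + 3 × 1798 = 7194 frames.
Within the current minute: 58 × 30 + 15 − 2 = 1753 (labels ;00/;01 skipped at this minute). Total = 71928 + 7194 + 1753 = 80875.

80875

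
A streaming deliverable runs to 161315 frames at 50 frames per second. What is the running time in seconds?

Running time = 161315 / (50) = 3226.3 s.

3226.3 seconds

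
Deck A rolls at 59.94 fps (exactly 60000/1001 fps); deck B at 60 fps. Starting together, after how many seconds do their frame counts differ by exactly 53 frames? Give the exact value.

53053/60 seconds

The gap grows by |60 − 60000/1001| = 60/1001 frames per second.
Time for a 53-frame gap: 53 ÷ (60/1001) = 53053/60 s.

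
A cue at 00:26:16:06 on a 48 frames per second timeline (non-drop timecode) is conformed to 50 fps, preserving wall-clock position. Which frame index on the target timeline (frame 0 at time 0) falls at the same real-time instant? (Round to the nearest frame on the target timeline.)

Source frame index: (0×3600 + 26×60 + 16) × 48 + 6 = 75654.
Real time: 75654 / (48) = 12609/8 s.
Target frame: (12609/8) × (50) = 315225/4 ≈ 78806.250 → 78806.

frame 78806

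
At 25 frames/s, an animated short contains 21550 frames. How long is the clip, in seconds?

862 seconds

Running time = 21550 / (25) = 862 s.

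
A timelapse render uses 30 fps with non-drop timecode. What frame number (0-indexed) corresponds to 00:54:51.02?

Total seconds to the label: (0 × 3600 + 54 × 60 + 51) = 3291.
Frame index = 3291 × 30 + 2 = 98732.

98732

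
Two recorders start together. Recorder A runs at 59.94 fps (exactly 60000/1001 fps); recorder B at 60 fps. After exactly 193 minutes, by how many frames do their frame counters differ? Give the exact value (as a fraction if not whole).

694800/1001 frames

193 min = 11580 s.
A emits 60000/1001 × 11580 = 694800000/1001 frames; B emits 60 × 11580 = 694800.
Difference = 694800/1001 frames (≈ 694.1059); B is ahead of A.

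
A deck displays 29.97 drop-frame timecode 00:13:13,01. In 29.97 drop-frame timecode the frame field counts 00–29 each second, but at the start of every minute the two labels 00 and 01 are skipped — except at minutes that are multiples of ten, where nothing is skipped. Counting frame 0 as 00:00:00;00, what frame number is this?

23767

As if non-drop at 30 labels/s: (0 × 3600 + 13 × 60 + 13) × 30 + 1 = 23791.
Minute boundaries passed: 13; those not divisible by 10: 13 − 1 = 12; dropped labels = 2 × 12 = 24.
Actual frame index = 23791 − 24 = 23767.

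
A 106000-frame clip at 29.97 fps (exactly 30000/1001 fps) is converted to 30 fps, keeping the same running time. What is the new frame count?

Target frames = source frames × (target rate / source rate) = 106000 × (30)/(30000/1001) = 106000 × 1001/1000 = 106106.

106106 frames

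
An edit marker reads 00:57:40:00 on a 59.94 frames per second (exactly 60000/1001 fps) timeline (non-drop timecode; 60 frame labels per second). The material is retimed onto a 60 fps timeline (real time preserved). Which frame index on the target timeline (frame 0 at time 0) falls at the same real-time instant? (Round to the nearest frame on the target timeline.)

frame 207808

Source frame index: (0×3600 + 57×60 + 40) × 60 + 0 = 207600.
Real time: 207600 / (60000/1001) = 173173/50 s.
Target frame: (173173/50) × (60) = 1039038/5 ≈ 207807.600 → 207808.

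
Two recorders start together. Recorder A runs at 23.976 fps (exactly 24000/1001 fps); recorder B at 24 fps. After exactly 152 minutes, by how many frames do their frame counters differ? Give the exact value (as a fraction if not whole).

152 min = 9120 s.
A emits 24000/1001 × 9120 = 218880000/1001 frames; B emits 24 × 9120 = 218880.
Difference = 218880/1001 frames (≈ 218.6613); B is ahead of A.

218880/1001 frames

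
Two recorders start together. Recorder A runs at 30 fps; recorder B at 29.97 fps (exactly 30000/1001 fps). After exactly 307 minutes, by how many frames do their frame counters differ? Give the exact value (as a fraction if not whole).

552600/1001 frames

307 min = 18420 s.
A emits 30 × 18420 = 552600 frames; B emits 30000/1001 × 18420 = 552600000/1001.
Difference = 552600/1001 frames (≈ 552.0480); B is behind A.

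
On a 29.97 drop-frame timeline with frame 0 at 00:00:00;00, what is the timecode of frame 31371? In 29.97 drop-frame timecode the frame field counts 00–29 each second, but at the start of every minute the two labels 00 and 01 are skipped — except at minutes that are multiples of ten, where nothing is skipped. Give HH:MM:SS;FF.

00:17:26;23

Each 10-minute DF block holds 10 × 60 × 30 − 9 × 2 = 17982 frames. 31371 ÷ 17982 → 1 full block, remainder 13389.
Within the partial block the first minute is 1800 frames and each further minute 1798, so 7 further minute boundaries passed. Total skipped labels = 18 × 1 + 2 × 7 = 32.
Non-drop label index = 31371 + 32 = 31403; at 30 labels/s that is 00:17:26:23, i.e. DF 00:17:26;23.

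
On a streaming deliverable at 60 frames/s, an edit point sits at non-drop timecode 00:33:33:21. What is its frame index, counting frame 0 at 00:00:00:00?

120801

Total seconds to the label: (0 × 3600 + 33 × 60 + 33) = 2013.
Frame index = 2013 × 60 + 21 = 120801.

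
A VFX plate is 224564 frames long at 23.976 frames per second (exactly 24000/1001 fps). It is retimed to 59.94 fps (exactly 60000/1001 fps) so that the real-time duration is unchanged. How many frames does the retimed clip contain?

561410 frames

Target frames = source frames × (target rate / source rate) = 224564 × (60000/1001)/(24000/1001) = 224564 × 5/2 = 561410.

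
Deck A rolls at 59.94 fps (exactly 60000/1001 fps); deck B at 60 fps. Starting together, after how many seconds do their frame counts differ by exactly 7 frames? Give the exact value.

7007/60 seconds

The gap grows by |60 − 60000/1001| = 60/1001 frames per second.
Time for a 7-frame gap: 7 ÷ (60/1001) = 7007/60 s.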